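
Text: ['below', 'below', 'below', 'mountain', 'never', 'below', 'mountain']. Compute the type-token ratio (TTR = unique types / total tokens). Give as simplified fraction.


Tokens: 7
Unique types: ('below', 'mountain', 'never') = 3
TTR = 3/7
Already in lowest terms.

3/7


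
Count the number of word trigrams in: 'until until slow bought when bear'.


Word trigrams from [6] words:
  Trigram 1: (until until slow)
  Trigram 2: (until slow bought)
  Trigram 3: (slow bought when)
  Trigram 4: (bought when bear)
Total word trigrams: 6 - 2 = 4

4


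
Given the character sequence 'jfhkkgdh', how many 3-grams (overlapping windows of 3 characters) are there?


String 'jfhkkgdh' has length L = 8.
Number of overlapping n-grams = L - n + 1
Substituting: 8 - 3 + 1 = 6

6


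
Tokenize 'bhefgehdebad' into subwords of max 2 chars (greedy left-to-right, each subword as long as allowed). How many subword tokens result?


'bhefgehdebad' has 12 characters.
Chunking with max size 2:
  Chunk 1: 'bh' (positions 0-1)
  Chunk 2: 'ef' (positions 2-3)
  Chunk 3: 'ge' (positions 4-5)
  Chunk 4: 'hd' (positions 6-7)
  Chunk 5: 'eb' (positions 8-9)
  Chunk 6: 'ad' (positions 10-11)
Total chunks: ceil(12 / 2) = 6

6


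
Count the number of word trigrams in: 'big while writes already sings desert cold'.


Word trigrams from [7] words:
  Trigram 1: (big while writes)
  Trigram 2: (while writes already)
  Trigram 3: (writes already sings)
  Trigram 4: (already sings desert)
  Trigram 5: (sings desert cold)
Total word trigrams: 7 - 2 = 5

5


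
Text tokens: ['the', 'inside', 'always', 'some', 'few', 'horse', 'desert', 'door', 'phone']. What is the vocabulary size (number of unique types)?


Listing all tokens and tracking unique types:
  Token 1: 'the' -> NEW (unique so far: 1)
  Token 2: 'inside' -> NEW (unique so far: 2)
  Token 3: 'always' -> NEW (unique so far: 3)
  Token 4: 'some' -> NEW (unique so far: 4)
  Token 5: 'few' -> NEW (unique so far: 5)
  Token 6: 'horse' -> NEW (unique so far: 6)
  Token 7: 'desert' -> NEW (unique so far: 7)
  Token 8: 'door' -> NEW (unique so far: 8)
  Token 9: 'phone' -> NEW (unique so far: 9)
Unique types: ('always', 'desert', 'door', 'few', 'horse', 'inside', 'phone', 'some', 'the')
Vocabulary size: 9

9


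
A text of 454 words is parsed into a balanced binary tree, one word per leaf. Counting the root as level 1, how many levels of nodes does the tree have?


In a balanced binary tree with n leaves the deepest leaf is ceil(log2(n)) edges below the root,
so counting node levels inclusive of root and leaves gives ceil(log2(n)) + 1 levels.
log2(454) = 8.8265
ceil(8.8265) = 9
levels = 9 + 1 = 10

10


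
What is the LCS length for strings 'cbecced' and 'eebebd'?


DP table for LCS of 'cbecced' and 'eebebd':
       e  e  b  e  b  d
    0  0  0  0  0  0  0
  c 0  0  0  0  0  0  0
  b 0  0  0  1  1  1  1
  e 0  1  1  1  2  2  2
  c 0  1  1  1  2  2  2
  c 0  1  1  1  2  2  2
  e 0  1  2  2  2  2  2
  d 0  1  2  2  2  2  3
LCS: 'bed'
LCS length = 3

3


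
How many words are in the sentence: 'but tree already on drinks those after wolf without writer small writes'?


Counting words by splitting on spaces:
  Word 1: 'but'
  Word 2: 'tree'
  Word 3: 'already'
  Word 4: 'on'
  Word 5: 'drinks'
  Word 6: 'those'
  Word 7: 'after'
  Word 8: 'wolf'
  Word 9: 'without'
  Word 10: 'writer'
  Word 11: 'small'
  Word 12: 'writes'
Total words: 12

12


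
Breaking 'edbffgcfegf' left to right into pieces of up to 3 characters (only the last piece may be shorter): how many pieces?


'edbffgcfegf' has 11 characters.
Chunking with max size 3:
  Chunk 1: 'edb' (positions 0-2)
  Chunk 2: 'ffg' (positions 3-5)
  Chunk 3: 'cfe' (positions 6-8)
  Chunk 4: 'gf' (positions 9-10)
Total chunks: ceil(11 / 3) = 4

4


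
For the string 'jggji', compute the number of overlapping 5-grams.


String 'jggji' has length L = 5.
Number of overlapping n-grams = L - n + 1
Substituting: 5 - 5 + 1 = 1

1


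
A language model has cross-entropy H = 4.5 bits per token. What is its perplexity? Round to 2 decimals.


Perplexity formula: PP = 2^H
H = 4.5
PP = 2^4.5
Decompose: 2^4.5 = 2^4 * 2^0.5 = 2^4 * sqrt(2)
2^4 = 16, sqrt(2) ~ 1.4142136
PP ~ 16 * 1.4142136 = 22.6274176
Rounded to 2 decimals: 22.63

22.63


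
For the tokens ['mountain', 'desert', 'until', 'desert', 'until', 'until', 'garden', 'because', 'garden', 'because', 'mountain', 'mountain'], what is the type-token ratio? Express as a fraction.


Tokens: 12
Unique types: ('because', 'desert', 'garden', 'mountain', 'until') = 5
TTR = 5/12
Already in lowest terms.

5/12


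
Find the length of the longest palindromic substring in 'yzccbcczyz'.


Scanning 'yzccbcczyz' for palindromic substrings.
Substring at positions 0-8: 'yzccbcczy'.
Check: reverse('yzccbcczy') = 'yzccbcczy' -> palindrome confirmed.
Neighbouring characters ('-' / 'z') break symmetry, so it cannot extend further.
No longer palindromic substring exists; longest length = 9

9


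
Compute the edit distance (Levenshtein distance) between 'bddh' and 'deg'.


Building DP table for s1='bddh' (len 4) and s2='deg' (len 3):
       d  e  g
    0  1  2  3
  b 1  1  2  3
  d 2  1  2  3
  d 3  2  2  3
  h 4  3  3  3
Edit distance = dp[4][3] = 3

3


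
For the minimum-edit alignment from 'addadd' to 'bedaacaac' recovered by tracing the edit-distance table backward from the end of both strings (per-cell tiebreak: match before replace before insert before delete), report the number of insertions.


Edit distance = 7. Backtracking from cell (6, 9) with preference match > replace > insert > delete,
then listing the resulting alignment 'addadd' -> 'bedaacaac' left to right:
  Step 1: insert 'b' [insertion #1]
  Step 2: insert 'e' [insertion #2]
  Step 3: insert 'd' [insertion #3]
  Step 4: keep 'a'
  Step 5: replace d->a
  Step 6: replace d->c
  Step 7: keep 'a'
  Step 8: replace d->a
  Step 9: replace d->c
Total insertions: 3

3


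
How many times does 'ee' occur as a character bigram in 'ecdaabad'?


Scanning 'ecdaabad' for bigram 'ee':
  Position 0: 'ec' -> no
  Position 1: 'cd' -> no
  Position 2: 'da' -> no
  Position 3: 'aa' -> no
  Position 4: 'ab' -> no
  Position 5: 'ba' -> no
  Position 6: 'ad' -> no
Total matches: 0

0


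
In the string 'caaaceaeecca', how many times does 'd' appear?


Scanning 'caaaceaeecca' for 'd':
  No matches found.
Total occurrences of 'd': 0

0


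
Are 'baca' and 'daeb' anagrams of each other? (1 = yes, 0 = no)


Sort characters of 'baca': 'aabc'
Sort characters of 'daeb': 'abde'
Sorted forms differ -> they are NOT anagrams
Result: 0

0


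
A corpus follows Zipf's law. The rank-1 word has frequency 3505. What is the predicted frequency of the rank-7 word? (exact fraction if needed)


Zipf's law: freq(rank) = f1 / rank
f1 = 3505, rank = 7
freq = 3505 / 7
GCD(3505, 7) = 1
Simplified: 3505/7

3505/7


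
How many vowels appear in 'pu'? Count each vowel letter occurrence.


Scanning each character of 'pu':
  Position 1: 'p' -> consonant (running count: 0)
  Position 2: 'u' -> vowel (running count: 1)
Total vowels: 1

1


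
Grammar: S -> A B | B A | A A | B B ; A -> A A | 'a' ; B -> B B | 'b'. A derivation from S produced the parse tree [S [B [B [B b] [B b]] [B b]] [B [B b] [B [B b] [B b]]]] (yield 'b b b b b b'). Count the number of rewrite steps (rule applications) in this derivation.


Every bracketed nonterminal node [X ...] in the tree is produced by exactly one rule application.
Reading the tree off as a leftmost derivation:
  Step 1: S  =>  B B   (applied S -> B B)
  Step 2: B B  =>  B B B   (applied B -> B B)
  Step 3: B B B  =>  B B B B   (applied B -> B B)
  Step 4: B B B B  =>  b B B B   (applied B -> b)
  Step 5: b B B B  =>  b b B B   (applied B -> b)
  Step 6: b b B B  =>  b b b B   (applied B -> b)
  Step 7: b b b B  =>  b b b B B   (applied B -> B B)
  Step 8: b b b B B  =>  b b b b B   (applied B -> b)
  Step 9: b b b b B  =>  b b b b B B   (applied B -> B B)
  Step 10: b b b b B B  =>  b b b b b B   (applied B -> b)
  Step 11: b b b b b B  =>  b b b b b b   (applied B -> b)
Final yield: b b b b b b
Total rewrite steps: 11

11


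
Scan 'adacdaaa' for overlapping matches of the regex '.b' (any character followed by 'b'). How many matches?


Pattern: .b means any character followed by 'b'.
Scanning 'adacdaaa' position-by-position:
  Pos 0: window 'ad' -> no
  Pos 1: window 'da' -> no
  Pos 2: window 'ac' -> no
  Pos 3: window 'cd' -> no
  Pos 4: window 'da' -> no
  Pos 5: window 'aa' -> no
  Pos 6: window 'aa' -> no
  Pos 7: window 'a' -> no
Total matches: 0

0


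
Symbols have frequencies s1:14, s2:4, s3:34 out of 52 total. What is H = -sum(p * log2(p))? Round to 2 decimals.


Computing entropy H = -sum(p_i * log2(p_i)):
  s1: p = 14/52 = 0.2692, -p*log2(p) = 0.5097
  s2: p = 4/52 = 0.0769, -p*log2(p) = 0.2846
  s3: p = 34/52 = 0.6538, -p*log2(p) = 0.4008
H = sum of terms = 1.1951
Rounded to 2 decimals: 1.20

1.20


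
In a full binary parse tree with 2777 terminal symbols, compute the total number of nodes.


Leaf nodes (terminals): 2777
Internal nodes = n - 1 = 2777 - 1 = 2776
Total = leaves + internal = 2777 + 2776 = 5553

5553


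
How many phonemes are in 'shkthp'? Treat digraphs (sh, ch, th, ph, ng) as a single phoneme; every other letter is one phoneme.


Parsing 'shkthp' greedily, digraphs first:
  'sh' -> digraph (1 consonant phoneme) (phonemes so far: 1)
  'k' -> consonant phoneme (phonemes so far: 2)
  'th' -> digraph (1 consonant phoneme) (phonemes so far: 3)
  'p' -> consonant phoneme (phonemes so far: 4)
Total phonemes: 4

4


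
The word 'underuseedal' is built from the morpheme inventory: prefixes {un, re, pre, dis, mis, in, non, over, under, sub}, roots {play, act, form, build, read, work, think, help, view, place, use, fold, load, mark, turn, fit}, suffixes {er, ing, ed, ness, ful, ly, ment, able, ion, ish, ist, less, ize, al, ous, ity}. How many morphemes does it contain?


Segmenting 'underuseedal' against the inventory:
  'under' -> prefix (morpheme 1)
  'use' -> root (morpheme 2)
  'ed' -> suffix (morpheme 3)
  'al' -> suffix (morpheme 4)
Total morphemes: 4

4


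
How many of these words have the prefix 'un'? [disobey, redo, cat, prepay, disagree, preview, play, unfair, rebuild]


Checking each word for prefix 'un':
  'disobey' -> no (count: 0)
  'redo' -> no (count: 0)
  'cat' -> no (count: 0)
  'prepay' -> no (count: 0)
  'disagree' -> no (count: 0)
  'preview' -> no (count: 0)
  'play' -> no (count: 0)
  'unfair' -> YES, starts with 'un' (count: 1)
  'rebuild' -> no (count: 1)
Total with prefix 'un': 1

1


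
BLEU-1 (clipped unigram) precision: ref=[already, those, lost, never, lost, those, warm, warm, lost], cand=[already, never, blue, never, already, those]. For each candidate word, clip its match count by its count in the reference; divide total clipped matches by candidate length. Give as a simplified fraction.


Reference word counts: {'already': 1, 'lost': 3, 'never': 1, 'those': 2, 'warm': 2}
Checking each candidate word (with clipping):
  'already' -> in reference (ref count 1, used 1/1) -> match (matches: 1)
  'never' -> in reference (ref count 1, used 1/1) -> match (matches: 2)
  'blue' -> not in reference -> no match (matches: 2)
  'never' -> ref count 1 already used up (1/1) -> clipped, no match (matches: 2)
  'already' -> ref count 1 already used up (1/1) -> clipped, no match (matches: 2)
  'those' -> in reference (ref count 2, used 1/2) -> match (matches: 3)
Clipped matches: 3, Candidate length: 6
Precision = 3/6 = 1/2

1/2


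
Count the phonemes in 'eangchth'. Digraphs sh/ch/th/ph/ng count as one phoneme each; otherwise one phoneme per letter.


Parsing 'eangchth' greedily, digraphs first:
  'e' -> vowel phoneme (phonemes so far: 1)
  'a' -> vowel phoneme (phonemes so far: 2)
  'ng' -> digraph (1 consonant phoneme) (phonemes so far: 3)
  'ch' -> digraph (1 consonant phoneme) (phonemes so far: 4)
  'th' -> digraph (1 consonant phoneme) (phonemes so far: 5)
Total phonemes: 5

5


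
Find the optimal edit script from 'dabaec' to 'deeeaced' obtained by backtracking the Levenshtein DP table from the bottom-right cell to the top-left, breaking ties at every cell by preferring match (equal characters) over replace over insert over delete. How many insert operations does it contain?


Edit distance = 5. Backtracking from cell (6, 8) with preference match > replace > insert > delete,
then listing the resulting alignment 'dabaec' -> 'deeeaced' left to right:
  Step 1: keep 'd'
  Step 2: insert 'e' [insertion #1]
  Step 3: replace a->e
  Step 4: replace b->e
  Step 5: keep 'a'
  Step 6: insert 'c' [insertion #2]
  Step 7: keep 'e'
  Step 8: replace c->d
Total insertions: 2

2


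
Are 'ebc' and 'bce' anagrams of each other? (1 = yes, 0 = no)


Sort characters of 'ebc': 'bce'
Sort characters of 'bce': 'bce'
Sorted forms match -> they ARE anagrams
Result: 1

1


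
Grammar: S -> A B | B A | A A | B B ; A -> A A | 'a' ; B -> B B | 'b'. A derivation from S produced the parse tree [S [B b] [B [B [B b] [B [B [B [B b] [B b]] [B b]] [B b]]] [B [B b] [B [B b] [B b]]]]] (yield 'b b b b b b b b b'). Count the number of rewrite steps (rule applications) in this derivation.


Every bracketed nonterminal node [X ...] in the tree is produced by exactly one rule application.
Reading the tree off as a leftmost derivation:
  Step 1: S  =>  B B   (applied S -> B B)
  Step 2: B B  =>  b B   (applied B -> b)
  Step 3: b B  =>  b B B   (applied B -> B B)
  Step 4: b B B  =>  b B B B   (applied B -> B B)
  Step 5: b B B B  =>  b b B B   (applied B -> b)
  Step 6: b b B B  =>  b b B B B   (applied B -> B B)
  Step 7: b b B B B  =>  b b B B B B   (applied B -> B B)
  Step 8: b b B B B B  =>  b b B B B B B   (applied B -> B B)
  Step 9: b b B B B B B  =>  b b b B B B B   (applied B -> b)
  Step 10: b b b B B B B  =>  b b b b B B B   (applied B -> b)
  Step 11: b b b b B B B  =>  b b b b b B B   (applied B -> b)
  Step 12: b b b b b B B  =>  b b b b b b B   (applied B -> b)
  Step 13: b b b b b b B  =>  b b b b b b B B   (applied B -> B B)
  Step 14: b b b b b b B B  =>  b b b b b b b B   (applied B -> b)
  Step 15: b b b b b b b B  =>  b b b b b b b B B   (applied B -> B B)
  Step 16: b b b b b b b B B  =>  b b b b b b b b B   (applied B -> b)
  Step 17: b b b b b b b b B  =>  b b b b b b b b b   (applied B -> b)
Final yield: b b b b b b b b b
Total rewrite steps: 17

17


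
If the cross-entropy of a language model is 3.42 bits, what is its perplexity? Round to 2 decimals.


Perplexity formula: PP = 2^H
H = 3.42
PP = 2^3.42
Decompose: 2^3.42 = 2^3 * 2^0.42
2^3 = 8, 2^0.42 ~ 1.3379276
PP ~ 8 * 1.3379276 = 10.7034208
Rounded to 2 decimals: 10.70

10.70


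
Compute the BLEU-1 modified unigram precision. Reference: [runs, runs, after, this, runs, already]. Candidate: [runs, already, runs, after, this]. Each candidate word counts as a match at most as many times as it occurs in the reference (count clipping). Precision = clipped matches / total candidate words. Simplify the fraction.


Reference word counts: {'after': 1, 'already': 1, 'runs': 3, 'this': 1}
Checking each candidate word (with clipping):
  'runs' -> in reference (ref count 3, used 1/3) -> match (matches: 1)
  'already' -> in reference (ref count 1, used 1/1) -> match (matches: 2)
  'runs' -> in reference (ref count 3, used 2/3) -> match (matches: 3)
  'after' -> in reference (ref count 1, used 1/1) -> match (matches: 4)
  'this' -> in reference (ref count 1, used 1/1) -> match (matches: 5)
Clipped matches: 5, Candidate length: 5
Precision = 5/5 = 1

1


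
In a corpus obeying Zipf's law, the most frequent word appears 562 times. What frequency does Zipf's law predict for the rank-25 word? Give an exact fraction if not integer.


Zipf's law: freq(rank) = f1 / rank
f1 = 562, rank = 25
freq = 562 / 25
GCD(562, 25) = 1
Simplified: 562/25

562/25


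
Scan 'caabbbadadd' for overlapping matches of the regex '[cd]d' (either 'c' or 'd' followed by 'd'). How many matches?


Pattern: [cd]d means either 'c' or 'd' followed by 'd'.
Scanning 'caabbbadadd' position-by-position:
  Pos 0: window 'ca' -> no
  Pos 1: window 'aa' -> no
  Pos 2: window 'ab' -> no
  Pos 3: window 'bb' -> no
  Pos 4: window 'bb' -> no
  Pos 5: window 'ba' -> no
  Pos 6: window 'ad' -> no
  Pos 7: window 'da' -> no
  Pos 8: window 'ad' -> no
  Pos 9: window 'dd' -> MATCH
  Pos 10: window 'd' -> no
Total matches: 1

1


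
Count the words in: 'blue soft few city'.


Counting words by splitting on spaces:
  Word 1: 'blue'
  Word 2: 'soft'
  Word 3: 'few'
  Word 4: 'city'
Total words: 4

4


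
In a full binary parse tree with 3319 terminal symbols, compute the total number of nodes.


Leaf nodes (terminals): 3319
Internal nodes = n - 1 = 3319 - 1 = 3318
Total = leaves + internal = 3319 + 3318 = 6637

6637


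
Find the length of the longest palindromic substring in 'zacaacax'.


Scanning 'zacaacax' for palindromic substrings.
Substring at positions 1-6: 'acaaca'.
Check: reverse('acaaca') = 'acaaca' -> palindrome confirmed.
Neighbouring characters ('z' / 'x') break symmetry, so it cannot extend further.
No longer palindromic substring exists; longest length = 6

6


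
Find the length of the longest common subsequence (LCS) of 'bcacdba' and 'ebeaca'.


DP table for LCS of 'bcacdba' and 'ebeaca':
       e  b  e  a  c  a
    0  0  0  0  0  0  0
  b 0  0  1  1  1  1  1
  c 0  0  1  1  1  2  2
  a 0  0  1  1  2  2  3
  c 0  0  1  1  2  3  3
  d 0  0  1  1  2  3  3
  b 0  0  1  1  2  3  3
  a 0  0  1  1  2  3  4
LCS: 'baca'
LCS length = 4

4


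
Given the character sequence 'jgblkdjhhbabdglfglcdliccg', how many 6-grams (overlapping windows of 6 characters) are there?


String 'jgblkdjhhbabdglfglcdliccg' has length L = 25.
Number of overlapping n-grams = L - n + 1
Substituting: 25 - 6 + 1 = 20

20


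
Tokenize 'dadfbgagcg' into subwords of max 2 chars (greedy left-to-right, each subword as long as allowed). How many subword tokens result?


'dadfbgagcg' has 10 characters.
Chunking with max size 2:
  Chunk 1: 'da' (positions 0-1)
  Chunk 2: 'df' (positions 2-3)
  Chunk 3: 'bg' (positions 4-5)
  Chunk 4: 'ag' (positions 6-7)
  Chunk 5: 'cg' (positions 8-9)
Total chunks: ceil(10 / 2) = 5

5


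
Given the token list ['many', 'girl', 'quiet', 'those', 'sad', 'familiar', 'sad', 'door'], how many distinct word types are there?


Listing all tokens and tracking unique types:
  Token 1: 'many' -> NEW (unique so far: 1)
  Token 2: 'girl' -> NEW (unique so far: 2)
  Token 3: 'quiet' -> NEW (unique so far: 3)
  Token 4: 'those' -> NEW (unique so far: 4)
  Token 5: 'sad' -> NEW (unique so far: 5)
  Token 6: 'familiar' -> NEW (unique so far: 6)
  Token 7: 'sad' -> duplicate (unique so far: 6)
  Token 8: 'door' -> NEW (unique so far: 7)
Unique types: ('door', 'familiar', 'girl', 'many', 'quiet', 'sad', 'those')
Vocabulary size: 7

7


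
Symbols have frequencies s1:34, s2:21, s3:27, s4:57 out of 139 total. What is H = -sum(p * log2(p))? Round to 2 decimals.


Computing entropy H = -sum(p_i * log2(p_i)):
  s1: p = 34/139 = 0.2446, -p*log2(p) = 0.4969
  s2: p = 21/139 = 0.1511, -p*log2(p) = 0.4119
  s3: p = 27/139 = 0.1942, -p*log2(p) = 0.4592
  s4: p = 57/139 = 0.4101, -p*log2(p) = 0.5274
H = sum of terms = 1.8954
Rounded to 2 decimals: 1.90

1.90


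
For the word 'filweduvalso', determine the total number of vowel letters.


Scanning each character of 'filweduvalso':
  Position 1: 'f' -> consonant (running count: 0)
  Position 2: 'i' -> vowel (running count: 1)
  Position 3: 'l' -> consonant (running count: 1)
  Position 4: 'w' -> consonant (running count: 1)
  Position 5: 'e' -> vowel (running count: 2)
  Position 6: 'd' -> consonant (running count: 2)
  Position 7: 'u' -> vowel (running count: 3)
  Position 8: 'v' -> consonant (running count: 3)
  Position 9: 'a' -> vowel (running count: 4)
  Position 10: 'l' -> consonant (running count: 4)
  Position 11: 's' -> consonant (running count: 4)
  Position 12: 'o' -> vowel (running count: 5)
Total vowels: 5

5


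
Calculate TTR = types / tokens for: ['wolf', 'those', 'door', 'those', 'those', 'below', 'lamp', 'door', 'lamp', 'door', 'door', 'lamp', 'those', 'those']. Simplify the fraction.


Tokens: 14
Unique types: ('below', 'door', 'lamp', 'those', 'wolf') = 5
TTR = 5/14
Already in lowest terms.

5/14


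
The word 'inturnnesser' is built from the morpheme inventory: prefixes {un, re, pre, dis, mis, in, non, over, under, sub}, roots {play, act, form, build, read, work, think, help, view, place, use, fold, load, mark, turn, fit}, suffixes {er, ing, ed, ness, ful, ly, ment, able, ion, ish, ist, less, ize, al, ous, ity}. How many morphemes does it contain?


Segmenting 'inturnnesser' against the inventory:
  'in' -> prefix (morpheme 1)
  'turn' -> root (morpheme 2)
  'ness' -> suffix (morpheme 3)
  'er' -> suffix (morpheme 4)
Total morphemes: 4

4


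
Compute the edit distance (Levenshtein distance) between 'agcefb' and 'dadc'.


Building DP table for s1='agcefb' (len 6) and s2='dadc' (len 4):
       d  a  d  c
    0  1  2  3  4
  a 1  1  1  2  3
  g 2  2  2  2  3
  c 3  3  3  3  2
  e 4  4  4  4  3
  f 5  5  5  5  4
  b 6  6  6  6  5
Edit distance = dp[6][4] = 5

5


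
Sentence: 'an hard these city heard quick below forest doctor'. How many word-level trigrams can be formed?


Word trigrams from [9] words:
  Trigram 1: (an hard these)
  Trigram 2: (hard these city)
  Trigram 3: (these city heard)
  Trigram 4: (city heard quick)
  Trigram 5: (heard quick below)
  Trigram 6: (quick below forest)
  Trigram 7: (below forest doctor)
Total word trigrams: 9 - 2 = 7

7


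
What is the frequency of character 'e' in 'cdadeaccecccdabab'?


Scanning 'cdadeaccecccdabab' for 'e':
  Position 4: 'e' -> MATCH (count: 1)
  Position 8: 'e' -> MATCH (count: 2)
Total occurrences of 'e': 2

2


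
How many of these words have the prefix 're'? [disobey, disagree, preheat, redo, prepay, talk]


Checking each word for prefix 're':
  'disobey' -> no (count: 0)
  'disagree' -> no (count: 0)
  'preheat' -> no (count: 0)
  'redo' -> YES, starts with 're' (count: 1)
  'prepay' -> no (count: 1)
  'talk' -> no (count: 1)
Total with prefix 're': 1

1


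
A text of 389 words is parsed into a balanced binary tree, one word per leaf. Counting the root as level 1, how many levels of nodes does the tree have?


In a balanced binary tree with n leaves the deepest leaf is ceil(log2(n)) edges below the root,
so counting node levels inclusive of root and leaves gives ceil(log2(n)) + 1 levels.
log2(389) = 8.6036
ceil(8.6036) = 9
levels = 9 + 1 = 10

10


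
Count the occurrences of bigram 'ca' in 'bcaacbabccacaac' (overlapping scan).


Scanning 'bcaacbabccacaac' for bigram 'ca':
  Position 0: 'bc' -> no
  Position 1: 'ca' -> MATCH
  Position 2: 'aa' -> no
  Position 3: 'ac' -> no
  Position 4: 'cb' -> no
  Position 5: 'ba' -> no
  Position 6: 'ab' -> no
  Position 7: 'bc' -> no
  Position 8: 'cc' -> no
  Position 9: 'ca' -> MATCH
  Position 10: 'ac' -> no
  Position 11: 'ca' -> MATCH
  Position 12: 'aa' -> no
  Position 13: 'ac' -> no
Total matches: 3

3


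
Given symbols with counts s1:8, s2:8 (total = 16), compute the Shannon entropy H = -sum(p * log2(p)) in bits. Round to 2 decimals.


Computing entropy H = -sum(p_i * log2(p_i)):
  s1: p = 8/16 = 0.5000, -p*log2(p) = 0.5000
  s2: p = 8/16 = 0.5000, -p*log2(p) = 0.5000
H = sum of terms = 1.0000
Rounded to 2 decimals: 1.00

1.00


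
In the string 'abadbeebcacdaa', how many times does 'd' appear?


Scanning 'abadbeebcacdaa' for 'd':
  Position 3: 'd' -> MATCH (count: 1)
  Position 11: 'd' -> MATCH (count: 2)
Total occurrences of 'd': 2

2


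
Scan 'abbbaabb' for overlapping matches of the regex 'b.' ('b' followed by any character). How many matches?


Pattern: b. means 'b' followed by any character.
Scanning 'abbbaabb' position-by-position:
  Pos 0: window 'ab' -> no
  Pos 1: window 'bb' -> MATCH
  Pos 2: window 'bb' -> MATCH
  Pos 3: window 'ba' -> MATCH
  Pos 4: window 'aa' -> no
  Pos 5: window 'ab' -> no
  Pos 6: window 'bb' -> MATCH
  Pos 7: window 'b' -> no
Total matches: 4

4


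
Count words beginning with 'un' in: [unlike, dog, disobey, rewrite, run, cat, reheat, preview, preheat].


Checking each word for prefix 'un':
  'unlike' -> YES, starts with 'un' (count: 1)
  'dog' -> no (count: 1)
  'disobey' -> no (count: 1)
  'rewrite' -> no (count: 1)
  'run' -> no (count: 1)
  'cat' -> no (count: 1)
  'reheat' -> no (count: 1)
  'preview' -> no (count: 1)
  'preheat' -> no (count: 1)
Total with prefix 'un': 1

1


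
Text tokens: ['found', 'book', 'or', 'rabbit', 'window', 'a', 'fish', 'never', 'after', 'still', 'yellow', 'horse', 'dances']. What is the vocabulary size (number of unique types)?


Listing all tokens and tracking unique types:
  Token 1: 'found' -> NEW (unique so far: 1)
  Token 2: 'book' -> NEW (unique so far: 2)
  Token 3: 'or' -> NEW (unique so far: 3)
  Token 4: 'rabbit' -> NEW (unique so far: 4)
  Token 5: 'window' -> NEW (unique so far: 5)
  Token 6: 'a' -> NEW (unique so far: 6)
  Token 7: 'fish' -> NEW (unique so far: 7)
  Token 8: 'never' -> NEW (unique so far: 8)
  Token 9: 'after' -> NEW (unique so far: 9)
  Token 10: 'still' -> NEW (unique so far: 10)
  Token 11: 'yellow' -> NEW (unique so far: 11)
  Token 12: 'horse' -> NEW (unique so far: 12)
  Token 13: 'dances' -> NEW (unique so far: 13)
Unique types: ('a', 'after', 'book', 'dances', 'fish', 'found', 'horse', 'never', 'or', 'rabbit', 'still', 'window', 'yellow')
Vocabulary size: 13

13


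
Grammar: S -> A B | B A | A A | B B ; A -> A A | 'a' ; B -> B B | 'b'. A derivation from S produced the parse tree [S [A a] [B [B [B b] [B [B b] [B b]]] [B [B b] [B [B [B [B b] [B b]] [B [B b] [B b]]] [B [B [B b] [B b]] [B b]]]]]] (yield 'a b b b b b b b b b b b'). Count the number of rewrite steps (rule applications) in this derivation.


Every bracketed nonterminal node [X ...] in the tree is produced by exactly one rule application.
Reading the tree off as a leftmost derivation:
  Step 1: S  =>  A B   (applied S -> A B)
  Step 2: A B  =>  a B   (applied A -> a)
  Step 3: a B  =>  a B B   (applied B -> B B)
  Step 4: a B B  =>  a B B B   (applied B -> B B)
  Step 5: a B B B  =>  a b B B   (applied B -> b)
  Step 6: a b B B  =>  a b B B B   (applied B -> B B)
  Step 7: a b B B B  =>  a b b B B   (applied B -> b)
  Step 8: a b b B B  =>  a b b b B   (applied B -> b)
  Step 9: a b b b B  =>  a b b b B B   (applied B -> B B)
  Step 10: a b b b B B  =>  a b b b b B   (applied B -> b)
  Step 11: a b b b b B  =>  a b b b b B B   (applied B -> B B)
  Step 12: a b b b b B B  =>  a b b b b B B B   (applied B -> B B)
  Step 13: a b b b b B B B  =>  a b b b b B B B B   (applied B -> B B)
  Step 14: a b b b b B B B B  =>  a b b b b b B B B   (applied B -> b)
  Step 15: a b b b b b B B B  =>  a b b b b b b B B   (applied B -> b)
  Step 16: a b b b b b b B B  =>  a b b b b b b B B B   (applied B -> B B)
  Step 17: a b b b b b b B B B  =>  a b b b b b b b B B   (applied B -> b)
  Step 18: a b b b b b b b B B  =>  a b b b b b b b b B   (applied B -> b)
  Step 19: a b b b b b b b b B  =>  a b b b b b b b b B B   (applied B -> B B)
  Step 20: a b b b b b b b b B B  =>  a b b b b b b b b B B B   (applied B -> B B)
  Step 21: a b b b b b b b b B B B  =>  a b b b b b b b b b B B   (applied B -> b)
  Step 22: a b b b b b b b b b B B  =>  a b b b b b b b b b b B   (applied B -> b)
  Step 23: a b b b b b b b b b b B  =>  a b b b b b b b b b b b   (applied B -> b)
Final yield: a b b b b b b b b b b b
Total rewrite steps: 23

23


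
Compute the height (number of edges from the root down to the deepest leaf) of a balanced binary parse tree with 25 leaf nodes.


In a balanced binary tree with n leaves the deepest leaf is ceil(log2(n)) edges below the root.
log2(25) = 4.6439
ceil(4.6439) = 5
height (edges) = 5

5


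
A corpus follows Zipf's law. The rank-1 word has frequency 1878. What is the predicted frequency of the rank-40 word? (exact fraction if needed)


Zipf's law: freq(rank) = f1 / rank
f1 = 1878, rank = 40
freq = 1878 / 40
GCD(1878, 40) = 2
Simplified: 939/20

939/20


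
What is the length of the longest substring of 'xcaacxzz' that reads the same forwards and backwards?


Scanning 'xcaacxzz' for palindromic substrings.
Substring at positions 0-5: 'xcaacx'.
Check: reverse('xcaacx') = 'xcaacx' -> palindrome confirmed.
Neighbouring characters ('-' / 'z') break symmetry, so it cannot extend further.
No longer palindromic substring exists; longest length = 6

6


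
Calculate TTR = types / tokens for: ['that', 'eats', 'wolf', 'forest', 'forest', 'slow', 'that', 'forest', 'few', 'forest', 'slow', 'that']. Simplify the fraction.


Tokens: 12
Unique types: ('eats', 'few', 'forest', 'slow', 'that', 'wolf') = 6
TTR = 6/12
Simplify: divide both by 6 -> 1/2
TTR = 1/2

1/2


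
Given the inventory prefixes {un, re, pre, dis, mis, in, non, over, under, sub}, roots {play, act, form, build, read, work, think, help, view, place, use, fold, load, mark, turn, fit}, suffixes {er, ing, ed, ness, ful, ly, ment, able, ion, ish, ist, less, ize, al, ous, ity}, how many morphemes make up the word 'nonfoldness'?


Segmenting 'nonfoldness' against the inventory:
  'non' -> prefix (morpheme 1)
  'fold' -> root (morpheme 2)
  'ness' -> suffix (morpheme 3)
Total morphemes: 3

3


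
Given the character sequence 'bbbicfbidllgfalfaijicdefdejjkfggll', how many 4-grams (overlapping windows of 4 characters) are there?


String 'bbbicfbidllgfalfaijicdefdejjkfggll' has length L = 34.
Number of overlapping n-grams = L - n + 1
Substituting: 34 - 4 + 1 = 31

31


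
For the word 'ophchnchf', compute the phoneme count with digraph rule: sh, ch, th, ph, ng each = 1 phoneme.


Parsing 'ophchnchf' greedily, digraphs first:
  'o' -> vowel phoneme (phonemes so far: 1)
  'ph' -> digraph (1 consonant phoneme) (phonemes so far: 2)
  'ch' -> digraph (1 consonant phoneme) (phonemes so far: 3)
  'n' -> consonant phoneme (phonemes so far: 4)
  'ch' -> digraph (1 consonant phoneme) (phonemes so far: 5)
  'f' -> consonant phoneme (phonemes so far: 6)
Total phonemes: 6

6


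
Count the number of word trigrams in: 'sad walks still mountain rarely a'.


Word trigrams from [6] words:
  Trigram 1: (sad walks still)
  Trigram 2: (walks still mountain)
  Trigram 3: (still mountain rarely)
  Trigram 4: (mountain rarely a)
Total word trigrams: 6 - 2 = 4

4


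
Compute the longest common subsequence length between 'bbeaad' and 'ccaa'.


DP table for LCS of 'bbeaad' and 'ccaa':
       c  c  a  a
    0  0  0  0  0
  b 0  0  0  0  0
  b 0  0  0  0  0
  e 0  0  0  0  0
  a 0  0  0  1  1
  a 0  0  0  1  2
  d 0  0  0  1  2
LCS: 'aa'
LCS length = 2

2


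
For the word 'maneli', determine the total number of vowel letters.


Scanning each character of 'maneli':
  Position 1: 'm' -> consonant (running count: 0)
  Position 2: 'a' -> vowel (running count: 1)
  Position 3: 'n' -> consonant (running count: 1)
  Position 4: 'e' -> vowel (running count: 2)
  Position 5: 'l' -> consonant (running count: 2)
  Position 6: 'i' -> vowel (running count: 3)
Total vowels: 3

3


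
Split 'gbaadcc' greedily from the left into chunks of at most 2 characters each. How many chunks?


'gbaadcc' has 7 characters.
Chunking with max size 2:
  Chunk 1: 'gb' (positions 0-1)
  Chunk 2: 'aa' (positions 2-3)
  Chunk 3: 'dc' (positions 4-5)
  Chunk 4: 'c' (positions 6-6)
Total chunks: ceil(7 / 2) = 4

4


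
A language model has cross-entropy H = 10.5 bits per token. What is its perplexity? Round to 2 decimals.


Perplexity formula: PP = 2^H
H = 10.5
PP = 2^10.5
Decompose: 2^10.5 = 2^10 * 2^0.5 = 2^10 * sqrt(2)
2^10 = 1024, sqrt(2) ~ 1.4142136
PP ~ 1024 * 1.4142136 = 1448.1547264
Rounded to 2 decimals: 1448.15

1448.15


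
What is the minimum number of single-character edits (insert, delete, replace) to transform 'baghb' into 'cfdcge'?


Building DP table for s1='baghb' (len 5) and s2='cfdcge' (len 6):
       c  f  d  c  g  e
    0  1  2  3  4  5  6
  b 1  1  2  3  4  5  6
  a 2  2  2  3  4  5  6
  g 3  3  3  3  4  4  5
  h 4  4  4  4  4  5  5
  b 5  5  5  5  5  5  6
Edit distance = dp[5][6] = 6

6


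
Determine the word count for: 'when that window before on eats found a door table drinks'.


Counting words by splitting on spaces:
  Word 1: 'when'
  Word 2: 'that'
  Word 3: 'window'
  Word 4: 'before'
  Word 5: 'on'
  Word 6: 'eats'
  Word 7: 'found'
  Word 8: 'a'
  Word 9: 'door'
  Word 10: 'table'
  Word 11: 'drinks'
Total words: 11

11


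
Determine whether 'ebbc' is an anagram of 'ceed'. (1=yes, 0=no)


Sort characters of 'ebbc': 'bbce'
Sort characters of 'ceed': 'cdee'
Sorted forms differ -> they are NOT anagrams
Result: 0

0


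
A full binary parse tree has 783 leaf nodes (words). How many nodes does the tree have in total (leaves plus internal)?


Leaf nodes (terminals): 783
Internal nodes = n - 1 = 783 - 1 = 782
Total = leaves + internal = 783 + 782 = 1565

1565


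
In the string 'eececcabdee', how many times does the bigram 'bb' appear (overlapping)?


Scanning 'eececcabdee' for bigram 'bb':
  Position 0: 'ee' -> no
  Position 1: 'ec' -> no
  Position 2: 'ce' -> no
  Position 3: 'ec' -> no
  Position 4: 'cc' -> no
  Position 5: 'ca' -> no
  Position 6: 'ab' -> no
  Position 7: 'bd' -> no
  Position 8: 'de' -> no
  Position 9: 'ee' -> no
Total matches: 0

0


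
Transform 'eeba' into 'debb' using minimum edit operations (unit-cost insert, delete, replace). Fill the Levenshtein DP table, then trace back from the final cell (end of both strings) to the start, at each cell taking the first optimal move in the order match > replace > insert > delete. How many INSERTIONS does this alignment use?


Edit distance = 2. Backtracking from cell (4, 4) with preference match > replace > insert > delete,
then listing the resulting alignment 'eeba' -> 'debb' left to right:
  Step 1: replace e->d
  Step 2: keep 'e'
  Step 3: keep 'b'
  Step 4: replace a->b
Total insertions: 0

0


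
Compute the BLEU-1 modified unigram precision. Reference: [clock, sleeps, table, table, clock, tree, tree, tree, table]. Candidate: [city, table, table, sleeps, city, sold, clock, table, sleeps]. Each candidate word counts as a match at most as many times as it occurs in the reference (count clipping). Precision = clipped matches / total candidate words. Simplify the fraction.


Reference word counts: {'clock': 2, 'sleeps': 1, 'table': 3, 'tree': 3}
Checking each candidate word (with clipping):
  'city' -> not in reference -> no match (matches: 0)
  'table' -> in reference (ref count 3, used 1/3) -> match (matches: 1)
  'table' -> in reference (ref count 3, used 2/3) -> match (matches: 2)
  'sleeps' -> in reference (ref count 1, used 1/1) -> match (matches: 3)
  'city' -> not in reference -> no match (matches: 3)
  'sold' -> not in reference -> no match (matches: 3)
  'clock' -> in reference (ref count 2, used 1/2) -> match (matches: 4)
  'table' -> in reference (ref count 3, used 3/3) -> match (matches: 5)
  'sleeps' -> ref count 1 already used up (1/1) -> clipped, no match (matches: 5)
Clipped matches: 5, Candidate length: 9
Precision = 5/9

5/9


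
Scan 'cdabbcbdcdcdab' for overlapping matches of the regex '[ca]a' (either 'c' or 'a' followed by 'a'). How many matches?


Pattern: [ca]a means either 'c' or 'a' followed by 'a'.
Scanning 'cdabbcbdcdcdab' position-by-position:
  Pos 0: window 'cd' -> no
  Pos 1: window 'da' -> no
  Pos 2: window 'ab' -> no
  Pos 3: window 'bb' -> no
  Pos 4: window 'bc' -> no
  Pos 5: window 'cb' -> no
  Pos 6: window 'bd' -> no
  Pos 7: window 'dc' -> no
  Pos 8: window 'cd' -> no
  Pos 9: window 'dc' -> no
  Pos 10: window 'cd' -> no
  Pos 11: window 'da' -> no
  Pos 12: window 'ab' -> no
  Pos 13: window 'b' -> no
Total matches: 0

0


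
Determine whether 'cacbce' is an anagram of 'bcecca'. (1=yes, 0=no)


Sort characters of 'cacbce': 'abccce'
Sort characters of 'bcecca': 'abccce'
Sorted forms match -> they ARE anagrams
Result: 1

1


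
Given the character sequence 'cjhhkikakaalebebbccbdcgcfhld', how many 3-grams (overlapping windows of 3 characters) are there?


String 'cjhhkikakaalebebbccbdcgcfhld' has length L = 28.
Number of overlapping n-grams = L - n + 1
Substituting: 28 - 3 + 1 = 26

26


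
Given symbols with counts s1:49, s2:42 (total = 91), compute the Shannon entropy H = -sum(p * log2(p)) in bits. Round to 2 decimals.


Computing entropy H = -sum(p_i * log2(p_i)):
  s1: p = 49/91 = 0.5385, -p*log2(p) = 0.4809
  s2: p = 42/91 = 0.4615, -p*log2(p) = 0.5148
H = sum of terms = 0.9957
Rounded to 2 decimals: 1.00

1.00


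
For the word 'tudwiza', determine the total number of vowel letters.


Scanning each character of 'tudwiza':
  Position 1: 't' -> consonant (running count: 0)
  Position 2: 'u' -> vowel (running count: 1)
  Position 3: 'd' -> consonant (running count: 1)
  Position 4: 'w' -> consonant (running count: 1)
  Position 5: 'i' -> vowel (running count: 2)
  Position 6: 'z' -> consonant (running count: 2)
  Position 7: 'a' -> vowel (running count: 3)
Total vowels: 3

3


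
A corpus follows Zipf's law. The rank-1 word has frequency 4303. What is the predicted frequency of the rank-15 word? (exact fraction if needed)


Zipf's law: freq(rank) = f1 / rank
f1 = 4303, rank = 15
freq = 4303 / 15
GCD(4303, 15) = 1
Simplified: 4303/15

4303/15


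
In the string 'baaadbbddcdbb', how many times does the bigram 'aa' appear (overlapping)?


Scanning 'baaadbbddcdbb' for bigram 'aa':
  Position 0: 'ba' -> no
  Position 1: 'aa' -> MATCH
  Position 2: 'aa' -> MATCH
  Position 3: 'ad' -> no
  Position 4: 'db' -> no
  Position 5: 'bb' -> no
  Position 6: 'bd' -> no
  Position 7: 'dd' -> no
  Position 8: 'dc' -> no
  Position 9: 'cd' -> no
  Position 10: 'db' -> no
  Position 11: 'bb' -> no
Total matches: 2

2


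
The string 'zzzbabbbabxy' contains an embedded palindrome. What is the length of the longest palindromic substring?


Scanning 'zzzbabbbabxy' for palindromic substrings.
Substring at positions 3-9: 'babbbab'.
Check: reverse('babbbab') = 'babbbab' -> palindrome confirmed.
Neighbouring characters ('z' / 'x') break symmetry, so it cannot extend further.
No longer palindromic substring exists; longest length = 7

7


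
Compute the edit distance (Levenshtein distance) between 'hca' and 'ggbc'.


Building DP table for s1='hca' (len 3) and s2='ggbc' (len 4):
       g  g  b  c
    0  1  2  3  4
  h 1  1  2  3  4
  c 2  2  2  3  3
  a 3  3  3  3  4
Edit distance = dp[3][4] = 4

4


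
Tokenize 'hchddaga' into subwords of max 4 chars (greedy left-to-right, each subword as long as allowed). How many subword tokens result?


'hchddaga' has 8 characters.
Chunking with max size 4:
  Chunk 1: 'hchd' (positions 0-3)
  Chunk 2: 'daga' (positions 4-7)
Total chunks: ceil(8 / 4) = 2

2


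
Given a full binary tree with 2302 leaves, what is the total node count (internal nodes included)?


Leaf nodes (terminals): 2302
Internal nodes = n - 1 = 2302 - 1 = 2301
Total = leaves + internal = 2302 + 2301 = 4603

4603


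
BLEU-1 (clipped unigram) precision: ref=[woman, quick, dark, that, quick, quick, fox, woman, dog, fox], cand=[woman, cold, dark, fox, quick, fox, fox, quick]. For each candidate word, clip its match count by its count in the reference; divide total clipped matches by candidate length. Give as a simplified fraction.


Reference word counts: {'dark': 1, 'dog': 1, 'fox': 2, 'quick': 3, 'that': 1, 'woman': 2}
Checking each candidate word (with clipping):
  'woman' -> in reference (ref count 2, used 1/2) -> match (matches: 1)
  'cold' -> not in reference -> no match (matches: 1)
  'dark' -> in reference (ref count 1, used 1/1) -> match (matches: 2)
  'fox' -> in reference (ref count 2, used 1/2) -> match (matches: 3)
  'quick' -> in reference (ref count 3, used 1/3) -> match (matches: 4)
  'fox' -> in reference (ref count 2, used 2/2) -> match (matches: 5)
  'fox' -> ref count 2 already used up (2/2) -> clipped, no match (matches: 5)
  'quick' -> in reference (ref count 3, used 2/3) -> match (matches: 6)
Clipped matches: 6, Candidate length: 8
Precision = 6/8 = 3/4

3/4
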